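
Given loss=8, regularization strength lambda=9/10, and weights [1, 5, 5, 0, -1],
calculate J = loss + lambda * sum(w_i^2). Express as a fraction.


L2 sq norm = sum(w^2) = 52. J = 8 + 9/10 * 52 = 274/5.

274/5


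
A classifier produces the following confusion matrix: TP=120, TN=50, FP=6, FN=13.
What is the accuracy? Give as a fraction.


Accuracy = (TP + TN) / (TP + TN + FP + FN) = (120 + 50) / 189 = 170/189.

170/189


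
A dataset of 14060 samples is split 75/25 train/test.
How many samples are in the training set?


Test set = 14060 * 25% = 3515. Training set = 14060 - 3515 = 10545.

10545


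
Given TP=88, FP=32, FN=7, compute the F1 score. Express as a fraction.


Precision = 88/120 = 11/15. Recall = 88/95 = 88/95. F1 = 2*P*R/(P+R) = 176/215.

176/215


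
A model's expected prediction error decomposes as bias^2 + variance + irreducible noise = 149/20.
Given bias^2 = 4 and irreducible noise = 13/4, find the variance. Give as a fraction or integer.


Total error = bias^2 + variance + irreducible noise. So variance = 149/20 - 4 - 13/4 = 1/5.

1/5


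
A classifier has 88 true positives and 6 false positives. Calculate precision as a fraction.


Precision = TP / (TP + FP) = 88 / 94 = 44/47.

44/47


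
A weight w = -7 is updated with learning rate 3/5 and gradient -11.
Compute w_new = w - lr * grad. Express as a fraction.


w_new = -7 - 3/5 * -11 = -7 - -33/5 = -2/5.

-2/5


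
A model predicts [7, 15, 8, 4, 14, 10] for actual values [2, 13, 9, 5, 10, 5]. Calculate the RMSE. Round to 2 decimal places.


MSE = 12.0000. RMSE = sqrt(12.0000) = 3.46.

3.46


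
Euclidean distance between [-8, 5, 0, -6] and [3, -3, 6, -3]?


d = sqrt(sum of squared differences). (-8-3)^2=121, (5--3)^2=64, (0-6)^2=36, (-6--3)^2=9. Sum = 230.

sqrt(230)


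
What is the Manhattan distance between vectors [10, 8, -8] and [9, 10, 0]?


d = sum of absolute differences: |10-9|=1 + |8-10|=2 + |-8-0|=8 = 11.

11


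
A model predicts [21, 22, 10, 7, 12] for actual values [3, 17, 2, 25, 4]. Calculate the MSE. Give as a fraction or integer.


MSE = (1/5) * ((3-21)^2=324 + (17-22)^2=25 + (2-10)^2=64 + (25-7)^2=324 + (4-12)^2=64). Sum = 801. MSE = 801/5.

801/5


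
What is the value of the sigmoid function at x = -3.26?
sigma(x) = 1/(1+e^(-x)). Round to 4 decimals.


sigma(-3.26) = 1/(1+e^(3.26)) = 1/(1+26.049537) = 1/27.049537 = 0.0370.

0.0370


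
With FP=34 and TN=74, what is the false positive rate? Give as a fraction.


FPR = FP / (FP + TN) = 34 / 108 = 17/54.

17/54


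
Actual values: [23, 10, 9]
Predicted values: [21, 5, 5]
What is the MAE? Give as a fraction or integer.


MAE = (1/3) * (|23-21|=2 + |10-5|=5 + |9-5|=4). Sum = 11. MAE = 11/3.

11/3


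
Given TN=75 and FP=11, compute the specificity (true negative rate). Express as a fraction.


Specificity = TN / (TN + FP) = 75 / 86 = 75/86.

75/86


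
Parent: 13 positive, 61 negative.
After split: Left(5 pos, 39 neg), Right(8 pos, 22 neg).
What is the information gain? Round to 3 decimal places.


H(parent) = 0.6705. H(left) = 0.5108, H(right) = 0.8366. Weighted = (44/74)*0.5108 + (30/74)*0.8366 = 0.6429. IG = 0.6705 - 0.6429 = 0.0276, which rounds to 0.028.

0.028


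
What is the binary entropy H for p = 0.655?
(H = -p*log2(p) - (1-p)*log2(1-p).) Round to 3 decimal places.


H = -0.655*log2(0.655) - 0.345*log2(0.345) = 0.930.

0.930


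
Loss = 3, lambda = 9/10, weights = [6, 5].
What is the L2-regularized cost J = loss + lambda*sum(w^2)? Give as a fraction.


L2 sq norm = sum(w^2) = 61. J = 3 + 9/10 * 61 = 579/10.

579/10


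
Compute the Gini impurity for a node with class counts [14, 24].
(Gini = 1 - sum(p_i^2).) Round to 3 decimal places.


Total = 38. Proportions: 14/38, 24/38. sum(p_i^2) = 0.5346. Gini = 1 - 0.5346 = 0.4654, which rounds to 0.465.

0.465


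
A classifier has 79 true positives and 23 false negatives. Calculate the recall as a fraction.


Recall = TP / (TP + FN) = 79 / 102 = 79/102.

79/102


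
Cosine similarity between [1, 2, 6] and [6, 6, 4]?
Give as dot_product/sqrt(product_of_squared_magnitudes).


dot = 42. |a|^2 = 41, |b|^2 = 88. cos = 42/sqrt(3608).

42/sqrt(3608)


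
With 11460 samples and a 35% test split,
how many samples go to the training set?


Test set = 11460 * 35% = 4011. Training set = 11460 - 4011 = 7449.

7449


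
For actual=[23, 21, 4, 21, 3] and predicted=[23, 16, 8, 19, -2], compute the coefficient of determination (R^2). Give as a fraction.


Mean(y) = 72/5. SS_res = 70. SS_tot = 1996/5. R^2 = 1 - 70/(1996/5) = 823/998.

823/998


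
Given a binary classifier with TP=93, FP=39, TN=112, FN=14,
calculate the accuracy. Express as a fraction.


Accuracy = (TP + TN) / (TP + TN + FP + FN) = (93 + 112) / 258 = 205/258.

205/258


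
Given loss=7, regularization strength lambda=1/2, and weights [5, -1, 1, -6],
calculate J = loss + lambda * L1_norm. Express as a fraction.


L1 norm = sum(|w|) = 13. J = 7 + 1/2 * 13 = 27/2.

27/2


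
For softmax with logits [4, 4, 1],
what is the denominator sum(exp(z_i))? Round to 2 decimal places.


Denom = e^4=54.5982 + e^4=54.5982 + e^1=2.7183. Sum = 111.9147, which rounds to 111.91.

111.91


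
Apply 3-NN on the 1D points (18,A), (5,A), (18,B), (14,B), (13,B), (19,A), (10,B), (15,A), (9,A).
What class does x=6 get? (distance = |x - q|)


Distances: |18-6|=12, |5-6|=1, |18-6|=12, |14-6|=8, |13-6|=7, |19-6|=13, |10-6|=4, |15-6|=9, |9-6|=3. 3 nearest: (5,A), (9,A), (10,B). Counts: {'A': 2, 'B': 1}. Majority class: A.

A


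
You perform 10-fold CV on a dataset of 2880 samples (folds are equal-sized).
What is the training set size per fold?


Each validation fold has 2880/10 = 288 samples. Training set = 2880 - 288 = 2592.

2592


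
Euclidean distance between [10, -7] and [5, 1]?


d = sqrt(sum of squared differences). (10-5)^2=25, (-7-1)^2=64. Sum = 89.

sqrt(89)


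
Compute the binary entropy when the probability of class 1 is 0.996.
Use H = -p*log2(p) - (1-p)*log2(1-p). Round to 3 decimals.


H = -0.996*log2(0.996) - 0.004*log2(0.004) = 0.038.

0.038


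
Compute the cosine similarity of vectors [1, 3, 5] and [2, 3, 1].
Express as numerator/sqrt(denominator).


dot = 16. |a|^2 = 35, |b|^2 = 14. cos = 16/sqrt(490).

16/sqrt(490)


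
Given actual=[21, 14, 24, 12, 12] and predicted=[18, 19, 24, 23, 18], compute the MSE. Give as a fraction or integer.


MSE = (1/5) * ((21-18)^2=9 + (14-19)^2=25 + (24-24)^2=0 + (12-23)^2=121 + (12-18)^2=36). Sum = 191. MSE = 191/5.

191/5


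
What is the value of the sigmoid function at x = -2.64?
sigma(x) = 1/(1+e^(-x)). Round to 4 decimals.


sigma(-2.64) = 1/(1+e^(2.64)) = 1/(1+14.013204) = 1/15.013204 = 0.0666.

0.0666


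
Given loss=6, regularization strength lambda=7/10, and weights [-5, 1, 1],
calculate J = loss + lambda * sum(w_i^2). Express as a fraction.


L2 sq norm = sum(w^2) = 27. J = 6 + 7/10 * 27 = 249/10.

249/10


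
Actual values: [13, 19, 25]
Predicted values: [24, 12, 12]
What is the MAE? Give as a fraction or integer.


MAE = (1/3) * (|13-24|=11 + |19-12|=7 + |25-12|=13). Sum = 31. MAE = 31/3.

31/3


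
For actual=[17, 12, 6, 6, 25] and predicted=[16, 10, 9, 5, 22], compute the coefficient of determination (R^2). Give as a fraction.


Mean(y) = 66/5. SS_res = 24. SS_tot = 1294/5. R^2 = 1 - 24/(1294/5) = 587/647.

587/647


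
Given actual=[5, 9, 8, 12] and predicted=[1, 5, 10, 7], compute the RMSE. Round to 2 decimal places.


MSE = 15.2500. RMSE = sqrt(15.2500) = 3.91.

3.91


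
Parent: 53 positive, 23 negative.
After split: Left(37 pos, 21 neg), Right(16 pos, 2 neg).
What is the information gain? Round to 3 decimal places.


H(parent) = 0.8845. H(left) = 0.9444, H(right) = 0.5033. Weighted = (58/76)*0.9444 + (18/76)*0.5033 = 0.8399. IG = 0.8845 - 0.8399 = 0.0446, which rounds to 0.045.

0.045


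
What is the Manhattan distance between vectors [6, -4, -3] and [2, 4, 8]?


d = sum of absolute differences: |6-2|=4 + |-4-4|=8 + |-3-8|=11 = 23.

23


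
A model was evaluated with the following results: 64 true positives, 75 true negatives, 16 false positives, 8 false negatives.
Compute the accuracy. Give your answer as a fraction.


Accuracy = (TP + TN) / (TP + TN + FP + FN) = (64 + 75) / 163 = 139/163.

139/163


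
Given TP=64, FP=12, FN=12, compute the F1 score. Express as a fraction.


Precision = 64/76 = 16/19. Recall = 64/76 = 16/19. F1 = 2*P*R/(P+R) = 16/19.

16/19


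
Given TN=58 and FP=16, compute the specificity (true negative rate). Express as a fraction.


Specificity = TN / (TN + FP) = 58 / 74 = 29/37.

29/37


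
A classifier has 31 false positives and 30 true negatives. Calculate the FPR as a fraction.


FPR = FP / (FP + TN) = 31 / 61 = 31/61.

31/61


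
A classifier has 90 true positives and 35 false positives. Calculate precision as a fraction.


Precision = TP / (TP + FP) = 90 / 125 = 18/25.

18/25


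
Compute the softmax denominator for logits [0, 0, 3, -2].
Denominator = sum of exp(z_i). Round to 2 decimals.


Denom = e^0=1.0000 + e^0=1.0000 + e^3=20.0855 + e^-2=0.1353. Sum = 22.2208, which rounds to 22.22.

22.22


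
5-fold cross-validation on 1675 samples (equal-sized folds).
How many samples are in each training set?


Each validation fold has 1675/5 = 335 samples. Training set = 1675 - 335 = 1340.

1340


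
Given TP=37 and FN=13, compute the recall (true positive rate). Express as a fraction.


Recall = TP / (TP + FN) = 37 / 50 = 37/50.

37/50


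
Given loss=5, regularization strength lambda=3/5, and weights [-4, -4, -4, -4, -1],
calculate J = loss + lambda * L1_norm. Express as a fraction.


L1 norm = sum(|w|) = 17. J = 5 + 3/5 * 17 = 76/5.

76/5


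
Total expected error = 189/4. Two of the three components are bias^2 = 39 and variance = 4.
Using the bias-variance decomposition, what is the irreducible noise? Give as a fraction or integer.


Total error = bias^2 + variance + irreducible noise. So irreducible noise = 189/4 - 39 - 4 = 17/4.

17/4


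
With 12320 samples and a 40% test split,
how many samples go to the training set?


Test set = 12320 * 40% = 4928. Training set = 12320 - 4928 = 7392.

7392


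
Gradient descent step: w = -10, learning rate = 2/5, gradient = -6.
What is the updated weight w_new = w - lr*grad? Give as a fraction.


w_new = -10 - 2/5 * -6 = -10 - -12/5 = -38/5.

-38/5


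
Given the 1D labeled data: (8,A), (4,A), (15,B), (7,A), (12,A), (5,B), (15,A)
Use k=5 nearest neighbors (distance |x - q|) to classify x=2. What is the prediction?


Distances: |8-2|=6, |4-2|=2, |15-2|=13, |7-2|=5, |12-2|=10, |5-2|=3, |15-2|=13. 5 nearest: (4,A), (5,B), (7,A), (8,A), (12,A). Counts: {'A': 4, 'B': 1}. Majority class: A.

A


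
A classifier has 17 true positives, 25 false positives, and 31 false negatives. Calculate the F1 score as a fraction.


Precision = 17/42 = 17/42. Recall = 17/48 = 17/48. F1 = 2*P*R/(P+R) = 17/45.

17/45


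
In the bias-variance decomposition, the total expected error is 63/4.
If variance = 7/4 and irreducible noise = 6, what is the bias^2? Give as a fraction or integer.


Total error = bias^2 + variance + irreducible noise. So bias^2 = 63/4 - 7/4 - 6 = 8.

8


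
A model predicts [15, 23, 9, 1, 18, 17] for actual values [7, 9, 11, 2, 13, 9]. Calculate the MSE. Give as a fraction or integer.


MSE = (1/6) * ((7-15)^2=64 + (9-23)^2=196 + (11-9)^2=4 + (2-1)^2=1 + (13-18)^2=25 + (9-17)^2=64). Sum = 354. MSE = 59.

59


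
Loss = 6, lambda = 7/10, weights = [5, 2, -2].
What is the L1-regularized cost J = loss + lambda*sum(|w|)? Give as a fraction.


L1 norm = sum(|w|) = 9. J = 6 + 7/10 * 9 = 123/10.

123/10


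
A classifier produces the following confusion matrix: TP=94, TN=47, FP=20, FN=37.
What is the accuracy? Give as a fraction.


Accuracy = (TP + TN) / (TP + TN + FP + FN) = (94 + 47) / 198 = 47/66.

47/66


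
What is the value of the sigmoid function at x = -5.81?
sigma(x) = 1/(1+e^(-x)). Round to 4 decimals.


sigma(-5.81) = 1/(1+e^(5.81)) = 1/(1+333.619126) = 1/334.619126 = 0.0030.

0.0030


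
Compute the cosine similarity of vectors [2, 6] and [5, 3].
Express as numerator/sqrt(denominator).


dot = 28. |a|^2 = 40, |b|^2 = 34. cos = 28/sqrt(1360).

28/sqrt(1360)


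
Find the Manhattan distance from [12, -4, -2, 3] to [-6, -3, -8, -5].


d = sum of absolute differences: |12--6|=18 + |-4--3|=1 + |-2--8|=6 + |3--5|=8 = 33.

33


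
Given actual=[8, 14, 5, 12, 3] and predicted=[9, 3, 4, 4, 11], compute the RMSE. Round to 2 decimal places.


MSE = 50.2000. RMSE = sqrt(50.2000) = 7.09.

7.09


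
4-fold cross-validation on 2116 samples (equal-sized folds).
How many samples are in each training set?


Each validation fold has 2116/4 = 529 samples. Training set = 2116 - 529 = 1587.

1587


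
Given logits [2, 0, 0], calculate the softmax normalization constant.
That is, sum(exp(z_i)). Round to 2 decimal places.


Denom = e^2=7.3891 + e^0=1.0000 + e^0=1.0000. Sum = 9.3891, which rounds to 9.39.

9.39


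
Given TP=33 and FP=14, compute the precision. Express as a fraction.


Precision = TP / (TP + FP) = 33 / 47 = 33/47.

33/47


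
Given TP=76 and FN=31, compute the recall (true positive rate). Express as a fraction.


Recall = TP / (TP + FN) = 76 / 107 = 76/107.

76/107


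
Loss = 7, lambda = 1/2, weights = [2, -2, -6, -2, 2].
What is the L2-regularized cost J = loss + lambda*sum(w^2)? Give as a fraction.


L2 sq norm = sum(w^2) = 52. J = 7 + 1/2 * 52 = 33.

33


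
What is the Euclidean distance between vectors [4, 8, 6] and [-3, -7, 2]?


d = sqrt(sum of squared differences). (4--3)^2=49, (8--7)^2=225, (6-2)^2=16. Sum = 290.

sqrt(290)


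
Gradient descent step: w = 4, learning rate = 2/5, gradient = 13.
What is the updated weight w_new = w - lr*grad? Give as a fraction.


w_new = 4 - 2/5 * 13 = 4 - 26/5 = -6/5.

-6/5


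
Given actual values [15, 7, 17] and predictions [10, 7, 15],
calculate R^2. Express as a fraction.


Mean(y) = 13. SS_res = 29. SS_tot = 56. R^2 = 1 - 29/(56) = 27/56.

27/56


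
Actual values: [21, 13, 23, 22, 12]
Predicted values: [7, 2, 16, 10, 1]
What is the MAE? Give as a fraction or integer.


MAE = (1/5) * (|21-7|=14 + |13-2|=11 + |23-16|=7 + |22-10|=12 + |12-1|=11). Sum = 55. MAE = 11.

11


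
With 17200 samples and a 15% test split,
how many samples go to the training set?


Test set = 17200 * 15% = 2580. Training set = 17200 - 2580 = 14620.

14620


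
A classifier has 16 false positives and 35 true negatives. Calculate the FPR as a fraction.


FPR = FP / (FP + TN) = 16 / 51 = 16/51.

16/51


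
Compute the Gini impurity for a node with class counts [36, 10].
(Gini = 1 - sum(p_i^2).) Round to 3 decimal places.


Total = 46. Proportions: 36/46, 10/46. sum(p_i^2) = 0.6597. Gini = 1 - 0.6597 = 0.3403, which rounds to 0.340.

0.340


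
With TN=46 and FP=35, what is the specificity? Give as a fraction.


Specificity = TN / (TN + FP) = 46 / 81 = 46/81.

46/81


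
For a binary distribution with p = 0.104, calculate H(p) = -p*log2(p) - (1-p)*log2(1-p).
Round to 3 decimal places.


H = -0.104*log2(0.104) - 0.896*log2(0.896) = 0.482.

0.482


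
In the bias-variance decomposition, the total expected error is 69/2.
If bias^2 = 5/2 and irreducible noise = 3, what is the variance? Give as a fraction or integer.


Total error = bias^2 + variance + irreducible noise. So variance = 69/2 - 5/2 - 3 = 29.

29


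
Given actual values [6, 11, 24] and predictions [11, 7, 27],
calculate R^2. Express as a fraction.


Mean(y) = 41/3. SS_res = 50. SS_tot = 518/3. R^2 = 1 - 50/(518/3) = 184/259.

184/259


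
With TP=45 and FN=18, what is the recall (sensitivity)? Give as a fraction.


Recall = TP / (TP + FN) = 45 / 63 = 5/7.

5/7


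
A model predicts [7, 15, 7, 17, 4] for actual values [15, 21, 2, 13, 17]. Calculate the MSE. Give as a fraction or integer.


MSE = (1/5) * ((15-7)^2=64 + (21-15)^2=36 + (2-7)^2=25 + (13-17)^2=16 + (17-4)^2=169). Sum = 310. MSE = 62.

62


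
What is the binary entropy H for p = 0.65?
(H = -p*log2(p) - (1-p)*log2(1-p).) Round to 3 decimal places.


H = -0.65*log2(0.65) - 0.35*log2(0.35) = 0.934.

0.934


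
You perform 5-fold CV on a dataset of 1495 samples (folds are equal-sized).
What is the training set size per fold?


Each validation fold has 1495/5 = 299 samples. Training set = 1495 - 299 = 1196.

1196


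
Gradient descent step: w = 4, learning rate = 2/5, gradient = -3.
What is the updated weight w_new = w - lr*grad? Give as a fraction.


w_new = 4 - 2/5 * -3 = 4 - -6/5 = 26/5.

26/5


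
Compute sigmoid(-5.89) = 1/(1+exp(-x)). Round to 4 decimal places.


sigma(-5.89) = 1/(1+e^(5.89)) = 1/(1+361.405284) = 1/362.405284 = 0.0028.

0.0028


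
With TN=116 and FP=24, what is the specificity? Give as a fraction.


Specificity = TN / (TN + FP) = 116 / 140 = 29/35.

29/35


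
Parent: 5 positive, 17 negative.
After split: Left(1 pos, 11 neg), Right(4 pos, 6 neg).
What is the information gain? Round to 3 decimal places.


H(parent) = 0.7732. H(left) = 0.4138, H(right) = 0.9710. Weighted = (12/22)*0.4138 + (10/22)*0.9710 = 0.6671. IG = 0.7732 - 0.6671 = 0.1061, which rounds to 0.106.

0.106


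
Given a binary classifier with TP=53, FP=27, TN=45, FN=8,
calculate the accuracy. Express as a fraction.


Accuracy = (TP + TN) / (TP + TN + FP + FN) = (53 + 45) / 133 = 14/19.

14/19


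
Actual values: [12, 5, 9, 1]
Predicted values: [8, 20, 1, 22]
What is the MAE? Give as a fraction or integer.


MAE = (1/4) * (|12-8|=4 + |5-20|=15 + |9-1|=8 + |1-22|=21). Sum = 48. MAE = 12.

12


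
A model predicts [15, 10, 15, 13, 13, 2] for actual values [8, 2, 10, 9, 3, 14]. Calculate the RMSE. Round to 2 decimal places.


MSE = 66.3333. RMSE = sqrt(66.3333) = 8.14.

8.14


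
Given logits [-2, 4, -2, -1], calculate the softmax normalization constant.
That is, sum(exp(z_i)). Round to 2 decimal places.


Denom = e^-2=0.1353 + e^4=54.5982 + e^-2=0.1353 + e^-1=0.3679. Sum = 55.2367, which rounds to 55.24.

55.24


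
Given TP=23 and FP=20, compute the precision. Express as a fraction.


Precision = TP / (TP + FP) = 23 / 43 = 23/43.

23/43


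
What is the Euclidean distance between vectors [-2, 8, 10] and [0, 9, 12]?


d = sqrt(sum of squared differences). (-2-0)^2=4, (8-9)^2=1, (10-12)^2=4. Sum = 9.

3


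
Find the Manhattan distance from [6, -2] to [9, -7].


d = sum of absolute differences: |6-9|=3 + |-2--7|=5 = 8.

8


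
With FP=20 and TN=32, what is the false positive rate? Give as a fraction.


FPR = FP / (FP + TN) = 20 / 52 = 5/13.

5/13


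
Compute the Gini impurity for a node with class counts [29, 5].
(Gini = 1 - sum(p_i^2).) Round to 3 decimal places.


Total = 34. Proportions: 29/34, 5/34. sum(p_i^2) = 0.7491. Gini = 1 - 0.7491 = 0.2509, which rounds to 0.251.

0.251


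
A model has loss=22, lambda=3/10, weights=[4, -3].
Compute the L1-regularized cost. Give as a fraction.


L1 norm = sum(|w|) = 7. J = 22 + 3/10 * 7 = 241/10.

241/10


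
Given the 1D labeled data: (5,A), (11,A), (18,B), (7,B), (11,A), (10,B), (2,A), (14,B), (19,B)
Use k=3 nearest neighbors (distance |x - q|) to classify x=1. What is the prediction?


Distances: |5-1|=4, |11-1|=10, |18-1|=17, |7-1|=6, |11-1|=10, |10-1|=9, |2-1|=1, |14-1|=13, |19-1|=18. 3 nearest: (2,A), (5,A), (7,B). Counts: {'A': 2, 'B': 1}. Majority class: A.

A


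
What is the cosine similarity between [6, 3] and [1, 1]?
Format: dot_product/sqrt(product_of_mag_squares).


dot = 9. |a|^2 = 45, |b|^2 = 2. cos = 9/sqrt(90).

9/sqrt(90)


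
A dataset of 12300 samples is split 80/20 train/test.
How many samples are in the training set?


Test set = 12300 * 20% = 2460. Training set = 12300 - 2460 = 9840.

9840


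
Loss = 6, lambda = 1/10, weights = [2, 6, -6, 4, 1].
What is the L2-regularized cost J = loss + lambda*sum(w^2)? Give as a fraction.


L2 sq norm = sum(w^2) = 93. J = 6 + 1/10 * 93 = 153/10.

153/10


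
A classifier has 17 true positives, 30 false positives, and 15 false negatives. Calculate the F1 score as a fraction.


Precision = 17/47 = 17/47. Recall = 17/32 = 17/32. F1 = 2*P*R/(P+R) = 34/79.

34/79


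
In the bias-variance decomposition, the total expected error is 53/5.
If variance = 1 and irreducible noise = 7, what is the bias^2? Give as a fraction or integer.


Total error = bias^2 + variance + irreducible noise. So bias^2 = 53/5 - 1 - 7 = 13/5.

13/5


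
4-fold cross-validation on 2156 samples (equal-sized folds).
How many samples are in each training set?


Each validation fold has 2156/4 = 539 samples. Training set = 2156 - 539 = 1617.

1617


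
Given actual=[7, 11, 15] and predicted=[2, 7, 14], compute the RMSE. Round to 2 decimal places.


MSE = 14.0000. RMSE = sqrt(14.0000) = 3.74.

3.74


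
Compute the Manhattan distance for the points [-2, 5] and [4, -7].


d = sum of absolute differences: |-2-4|=6 + |5--7|=12 = 18.

18


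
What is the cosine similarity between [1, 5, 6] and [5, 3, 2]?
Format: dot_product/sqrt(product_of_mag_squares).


dot = 32. |a|^2 = 62, |b|^2 = 38. cos = 32/sqrt(2356).

32/sqrt(2356)


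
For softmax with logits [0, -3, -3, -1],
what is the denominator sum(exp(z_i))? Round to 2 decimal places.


Denom = e^0=1.0000 + e^-3=0.0498 + e^-3=0.0498 + e^-1=0.3679. Sum = 1.4675, which rounds to 1.47.

1.47


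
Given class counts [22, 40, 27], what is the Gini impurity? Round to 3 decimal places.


Total = 89. Proportions: 22/89, 40/89, 27/89. sum(p_i^2) = 0.3551. Gini = 1 - 0.3551 = 0.6449, which rounds to 0.645.

0.645


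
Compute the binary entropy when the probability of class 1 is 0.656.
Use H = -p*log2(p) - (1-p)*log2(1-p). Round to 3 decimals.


H = -0.656*log2(0.656) - 0.344*log2(0.344) = 0.929.

0.929


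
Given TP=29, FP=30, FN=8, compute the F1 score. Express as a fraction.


Precision = 29/59 = 29/59. Recall = 29/37 = 29/37. F1 = 2*P*R/(P+R) = 29/48.

29/48


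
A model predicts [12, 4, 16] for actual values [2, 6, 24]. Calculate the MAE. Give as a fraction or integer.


MAE = (1/3) * (|2-12|=10 + |6-4|=2 + |24-16|=8). Sum = 20. MAE = 20/3.

20/3


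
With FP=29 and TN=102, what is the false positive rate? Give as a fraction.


FPR = FP / (FP + TN) = 29 / 131 = 29/131.

29/131


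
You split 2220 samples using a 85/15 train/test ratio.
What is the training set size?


Test set = 2220 * 15% = 333. Training set = 2220 - 333 = 1887.

1887


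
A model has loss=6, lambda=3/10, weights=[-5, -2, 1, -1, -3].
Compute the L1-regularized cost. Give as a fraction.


L1 norm = sum(|w|) = 12. J = 6 + 3/10 * 12 = 48/5.

48/5


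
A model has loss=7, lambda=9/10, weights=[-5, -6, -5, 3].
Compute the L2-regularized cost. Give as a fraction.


L2 sq norm = sum(w^2) = 95. J = 7 + 9/10 * 95 = 185/2.

185/2


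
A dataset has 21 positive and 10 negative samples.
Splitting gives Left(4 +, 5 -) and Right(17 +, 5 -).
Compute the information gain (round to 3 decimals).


H(parent) = 0.9072. H(left) = 0.9911, H(right) = 0.7732. Weighted = (9/31)*0.9911 + (22/31)*0.7732 = 0.8365. IG = 0.9072 - 0.8365 = 0.0707, which rounds to 0.071.

0.071


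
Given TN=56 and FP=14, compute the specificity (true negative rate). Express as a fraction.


Specificity = TN / (TN + FP) = 56 / 70 = 4/5.

4/5


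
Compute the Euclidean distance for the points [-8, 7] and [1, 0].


d = sqrt(sum of squared differences). (-8-1)^2=81, (7-0)^2=49. Sum = 130.

sqrt(130)


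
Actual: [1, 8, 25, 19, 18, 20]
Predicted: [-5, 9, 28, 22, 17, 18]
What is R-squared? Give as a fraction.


Mean(y) = 91/6. SS_res = 60. SS_tot = 2369/6. R^2 = 1 - 60/(2369/6) = 2009/2369.

2009/2369


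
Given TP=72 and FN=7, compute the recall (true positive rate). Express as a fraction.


Recall = TP / (TP + FN) = 72 / 79 = 72/79.

72/79


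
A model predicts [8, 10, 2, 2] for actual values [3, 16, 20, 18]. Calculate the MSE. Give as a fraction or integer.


MSE = (1/4) * ((3-8)^2=25 + (16-10)^2=36 + (20-2)^2=324 + (18-2)^2=256). Sum = 641. MSE = 641/4.

641/4


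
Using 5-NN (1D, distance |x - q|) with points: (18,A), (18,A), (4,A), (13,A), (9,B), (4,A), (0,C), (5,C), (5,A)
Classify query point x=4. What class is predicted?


Distances: |18-4|=14, |18-4|=14, |4-4|=0, |13-4|=9, |9-4|=5, |4-4|=0, |0-4|=4, |5-4|=1, |5-4|=1. 5 nearest: (4,A), (4,A), (5,A), (5,C), (0,C). Counts: {'A': 3, 'C': 2}. Majority class: A.

A


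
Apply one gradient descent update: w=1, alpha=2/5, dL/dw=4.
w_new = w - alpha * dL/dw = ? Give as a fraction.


w_new = 1 - 2/5 * 4 = 1 - 8/5 = -3/5.

-3/5


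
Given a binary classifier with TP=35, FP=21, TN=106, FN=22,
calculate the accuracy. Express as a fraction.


Accuracy = (TP + TN) / (TP + TN + FP + FN) = (35 + 106) / 184 = 141/184.

141/184


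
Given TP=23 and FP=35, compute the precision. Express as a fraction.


Precision = TP / (TP + FP) = 23 / 58 = 23/58.

23/58


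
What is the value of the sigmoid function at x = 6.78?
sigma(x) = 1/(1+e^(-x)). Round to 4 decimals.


sigma(6.78) = 1/(1+e^(-6.78)) = 1/(1+0.001136) = 1/1.001136 = 0.9989.

0.9989


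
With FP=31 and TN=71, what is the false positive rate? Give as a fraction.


FPR = FP / (FP + TN) = 31 / 102 = 31/102.

31/102


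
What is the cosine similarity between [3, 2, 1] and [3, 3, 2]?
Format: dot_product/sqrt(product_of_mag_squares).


dot = 17. |a|^2 = 14, |b|^2 = 22. cos = 17/sqrt(308).

17/sqrt(308)


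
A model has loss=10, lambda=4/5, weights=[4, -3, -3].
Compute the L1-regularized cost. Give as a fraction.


L1 norm = sum(|w|) = 10. J = 10 + 4/5 * 10 = 18.

18


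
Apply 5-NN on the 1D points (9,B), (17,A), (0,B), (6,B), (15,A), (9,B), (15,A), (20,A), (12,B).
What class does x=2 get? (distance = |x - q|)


Distances: |9-2|=7, |17-2|=15, |0-2|=2, |6-2|=4, |15-2|=13, |9-2|=7, |15-2|=13, |20-2|=18, |12-2|=10. 5 nearest: (0,B), (6,B), (9,B), (9,B), (12,B). Counts: {'B': 5}. Majority class: B.

B


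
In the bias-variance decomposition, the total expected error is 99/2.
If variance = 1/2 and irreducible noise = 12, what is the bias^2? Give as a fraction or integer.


Total error = bias^2 + variance + irreducible noise. So bias^2 = 99/2 - 1/2 - 12 = 37.

37


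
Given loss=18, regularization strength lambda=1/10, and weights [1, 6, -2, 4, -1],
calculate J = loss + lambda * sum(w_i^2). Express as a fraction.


L2 sq norm = sum(w^2) = 58. J = 18 + 1/10 * 58 = 119/5.

119/5


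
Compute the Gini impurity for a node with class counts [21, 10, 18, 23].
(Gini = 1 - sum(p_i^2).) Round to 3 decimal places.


Total = 72. Proportions: 21/72, 10/72, 18/72, 23/72. sum(p_i^2) = 0.2689. Gini = 1 - 0.2689 = 0.7311, which rounds to 0.731.

0.731


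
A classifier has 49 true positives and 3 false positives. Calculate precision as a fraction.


Precision = TP / (TP + FP) = 49 / 52 = 49/52.

49/52


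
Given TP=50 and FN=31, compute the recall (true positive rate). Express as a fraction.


Recall = TP / (TP + FN) = 50 / 81 = 50/81.

50/81


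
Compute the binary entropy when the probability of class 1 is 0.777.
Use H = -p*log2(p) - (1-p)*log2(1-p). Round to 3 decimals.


H = -0.777*log2(0.777) - 0.223*log2(0.223) = 0.766.

0.766


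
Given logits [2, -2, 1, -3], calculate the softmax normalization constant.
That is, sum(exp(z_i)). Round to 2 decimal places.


Denom = e^2=7.3891 + e^-2=0.1353 + e^1=2.7183 + e^-3=0.0498. Sum = 10.2925, which rounds to 10.29.

10.29


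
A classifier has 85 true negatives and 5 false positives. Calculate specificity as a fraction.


Specificity = TN / (TN + FP) = 85 / 90 = 17/18.

17/18


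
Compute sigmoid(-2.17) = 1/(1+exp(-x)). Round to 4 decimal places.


sigma(-2.17) = 1/(1+e^(2.17)) = 1/(1+8.758284) = 1/9.758284 = 0.1025.

0.1025


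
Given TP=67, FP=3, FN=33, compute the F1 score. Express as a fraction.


Precision = 67/70 = 67/70. Recall = 67/100 = 67/100. F1 = 2*P*R/(P+R) = 67/85.

67/85


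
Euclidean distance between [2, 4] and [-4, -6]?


d = sqrt(sum of squared differences). (2--4)^2=36, (4--6)^2=100. Sum = 136.

sqrt(136)


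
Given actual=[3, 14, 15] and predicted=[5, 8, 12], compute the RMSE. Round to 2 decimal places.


MSE = 16.3333. RMSE = sqrt(16.3333) = 4.04.

4.04


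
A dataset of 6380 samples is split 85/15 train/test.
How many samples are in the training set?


Test set = 6380 * 15% = 957. Training set = 6380 - 957 = 5423.

5423


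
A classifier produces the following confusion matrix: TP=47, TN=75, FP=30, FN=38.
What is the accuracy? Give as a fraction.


Accuracy = (TP + TN) / (TP + TN + FP + FN) = (47 + 75) / 190 = 61/95.

61/95


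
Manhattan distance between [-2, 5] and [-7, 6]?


d = sum of absolute differences: |-2--7|=5 + |5-6|=1 = 6.

6


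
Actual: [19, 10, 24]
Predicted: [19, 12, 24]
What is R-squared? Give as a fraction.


Mean(y) = 53/3. SS_res = 4. SS_tot = 302/3. R^2 = 1 - 4/(302/3) = 145/151.

145/151


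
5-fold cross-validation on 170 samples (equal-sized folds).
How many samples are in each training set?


Each validation fold has 170/5 = 34 samples. Training set = 170 - 34 = 136.

136


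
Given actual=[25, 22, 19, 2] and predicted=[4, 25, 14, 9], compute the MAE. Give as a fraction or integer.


MAE = (1/4) * (|25-4|=21 + |22-25|=3 + |19-14|=5 + |2-9|=7). Sum = 36. MAE = 9.

9


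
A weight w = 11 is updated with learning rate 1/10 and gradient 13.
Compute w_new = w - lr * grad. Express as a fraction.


w_new = 11 - 1/10 * 13 = 11 - 13/10 = 97/10.

97/10


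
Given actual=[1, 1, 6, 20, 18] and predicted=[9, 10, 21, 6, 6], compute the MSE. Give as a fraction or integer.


MSE = (1/5) * ((1-9)^2=64 + (1-10)^2=81 + (6-21)^2=225 + (20-6)^2=196 + (18-6)^2=144). Sum = 710. MSE = 142.

142


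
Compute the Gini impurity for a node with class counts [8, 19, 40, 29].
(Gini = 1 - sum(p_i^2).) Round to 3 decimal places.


Total = 96. Proportions: 8/96, 19/96, 40/96, 29/96. sum(p_i^2) = 0.3110. Gini = 1 - 0.3110 = 0.6890, which rounds to 0.689.

0.689


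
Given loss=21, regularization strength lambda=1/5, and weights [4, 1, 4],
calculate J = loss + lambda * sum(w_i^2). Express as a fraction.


L2 sq norm = sum(w^2) = 33. J = 21 + 1/5 * 33 = 138/5.

138/5


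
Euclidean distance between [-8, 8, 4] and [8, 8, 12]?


d = sqrt(sum of squared differences). (-8-8)^2=256, (8-8)^2=0, (4-12)^2=64. Sum = 320.

sqrt(320)


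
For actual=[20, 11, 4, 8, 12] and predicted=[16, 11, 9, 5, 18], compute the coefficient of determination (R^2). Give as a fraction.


Mean(y) = 11. SS_res = 86. SS_tot = 140. R^2 = 1 - 86/(140) = 27/70.

27/70


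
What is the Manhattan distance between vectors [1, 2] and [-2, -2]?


d = sum of absolute differences: |1--2|=3 + |2--2|=4 = 7.

7


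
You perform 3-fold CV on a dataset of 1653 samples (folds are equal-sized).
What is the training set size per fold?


Each validation fold has 1653/3 = 551 samples. Training set = 1653 - 551 = 1102.

1102


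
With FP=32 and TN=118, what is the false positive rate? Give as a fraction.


FPR = FP / (FP + TN) = 32 / 150 = 16/75.

16/75


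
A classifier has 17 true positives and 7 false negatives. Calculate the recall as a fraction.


Recall = TP / (TP + FN) = 17 / 24 = 17/24.

17/24


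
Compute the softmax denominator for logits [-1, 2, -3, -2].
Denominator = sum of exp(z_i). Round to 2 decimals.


Denom = e^-1=0.3679 + e^2=7.3891 + e^-3=0.0498 + e^-2=0.1353. Sum = 7.9421, which rounds to 7.94.

7.94


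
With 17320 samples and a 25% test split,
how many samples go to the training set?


Test set = 17320 * 25% = 4330. Training set = 17320 - 4330 = 12990.

12990


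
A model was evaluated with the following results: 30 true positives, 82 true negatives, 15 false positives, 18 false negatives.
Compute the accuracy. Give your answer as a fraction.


Accuracy = (TP + TN) / (TP + TN + FP + FN) = (30 + 82) / 145 = 112/145.

112/145


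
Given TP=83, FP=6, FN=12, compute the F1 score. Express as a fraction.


Precision = 83/89 = 83/89. Recall = 83/95 = 83/95. F1 = 2*P*R/(P+R) = 83/92.

83/92


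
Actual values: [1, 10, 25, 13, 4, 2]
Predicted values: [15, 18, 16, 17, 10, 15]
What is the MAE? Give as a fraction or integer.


MAE = (1/6) * (|1-15|=14 + |10-18|=8 + |25-16|=9 + |13-17|=4 + |4-10|=6 + |2-15|=13). Sum = 54. MAE = 9.

9


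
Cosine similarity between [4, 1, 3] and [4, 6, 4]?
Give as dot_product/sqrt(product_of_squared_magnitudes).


dot = 34. |a|^2 = 26, |b|^2 = 68. cos = 34/sqrt(1768).

34/sqrt(1768)


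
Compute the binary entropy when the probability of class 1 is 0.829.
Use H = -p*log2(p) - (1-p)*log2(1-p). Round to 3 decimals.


H = -0.829*log2(0.829) - 0.171*log2(0.171) = 0.660.

0.660


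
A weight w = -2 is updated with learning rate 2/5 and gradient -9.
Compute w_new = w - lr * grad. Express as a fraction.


w_new = -2 - 2/5 * -9 = -2 - -18/5 = 8/5.

8/5


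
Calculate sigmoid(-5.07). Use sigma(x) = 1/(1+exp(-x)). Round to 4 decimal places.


sigma(-5.07) = 1/(1+e^(5.07)) = 1/(1+159.174327) = 1/160.174327 = 0.0062.

0.0062


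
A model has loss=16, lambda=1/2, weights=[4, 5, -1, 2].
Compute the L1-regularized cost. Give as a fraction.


L1 norm = sum(|w|) = 12. J = 16 + 1/2 * 12 = 22.

22


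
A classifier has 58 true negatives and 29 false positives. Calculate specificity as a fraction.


Specificity = TN / (TN + FP) = 58 / 87 = 2/3.

2/3


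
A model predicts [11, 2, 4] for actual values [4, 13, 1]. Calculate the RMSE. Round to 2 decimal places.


MSE = 59.6667. RMSE = sqrt(59.6667) = 7.72.

7.72


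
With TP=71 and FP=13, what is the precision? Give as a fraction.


Precision = TP / (TP + FP) = 71 / 84 = 71/84.

71/84


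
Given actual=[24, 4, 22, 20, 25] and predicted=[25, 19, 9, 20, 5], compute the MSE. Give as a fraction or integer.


MSE = (1/5) * ((24-25)^2=1 + (4-19)^2=225 + (22-9)^2=169 + (20-20)^2=0 + (25-5)^2=400). Sum = 795. MSE = 159.

159


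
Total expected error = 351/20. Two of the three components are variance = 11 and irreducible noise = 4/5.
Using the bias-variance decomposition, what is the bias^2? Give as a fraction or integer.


Total error = bias^2 + variance + irreducible noise. So bias^2 = 351/20 - 11 - 4/5 = 23/4.

23/4


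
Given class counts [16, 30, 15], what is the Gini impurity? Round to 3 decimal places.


Total = 61. Proportions: 16/61, 30/61, 15/61. sum(p_i^2) = 0.3711. Gini = 1 - 0.3711 = 0.6289, which rounds to 0.629.

0.629


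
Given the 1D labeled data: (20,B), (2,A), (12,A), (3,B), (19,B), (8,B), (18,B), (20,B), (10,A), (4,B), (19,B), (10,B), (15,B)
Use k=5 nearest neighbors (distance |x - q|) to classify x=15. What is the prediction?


Distances: |20-15|=5, |2-15|=13, |12-15|=3, |3-15|=12, |19-15|=4, |8-15|=7, |18-15|=3, |20-15|=5, |10-15|=5, |4-15|=11, |19-15|=4, |10-15|=5, |15-15|=0. 5 nearest: (15,B), (12,A), (18,B), (19,B), (19,B). Counts: {'B': 4, 'A': 1}. Majority class: B.

B


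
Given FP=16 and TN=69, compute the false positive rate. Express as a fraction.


FPR = FP / (FP + TN) = 16 / 85 = 16/85.

16/85


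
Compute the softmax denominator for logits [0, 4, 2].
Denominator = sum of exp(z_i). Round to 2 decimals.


Denom = e^0=1.0000 + e^4=54.5982 + e^2=7.3891. Sum = 62.9873, which rounds to 62.99.

62.99


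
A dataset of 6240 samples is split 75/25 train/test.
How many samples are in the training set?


Test set = 6240 * 25% = 1560. Training set = 6240 - 1560 = 4680.

4680


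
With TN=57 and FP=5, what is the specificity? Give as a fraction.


Specificity = TN / (TN + FP) = 57 / 62 = 57/62.

57/62


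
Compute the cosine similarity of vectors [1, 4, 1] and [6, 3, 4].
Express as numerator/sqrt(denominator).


dot = 22. |a|^2 = 18, |b|^2 = 61. cos = 22/sqrt(1098).

22/sqrt(1098)


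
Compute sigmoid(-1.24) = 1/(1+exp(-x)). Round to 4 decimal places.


sigma(-1.24) = 1/(1+e^(1.24)) = 1/(1+3.455613) = 1/4.455613 = 0.2244.

0.2244


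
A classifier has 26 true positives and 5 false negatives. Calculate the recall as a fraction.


Recall = TP / (TP + FN) = 26 / 31 = 26/31.

26/31


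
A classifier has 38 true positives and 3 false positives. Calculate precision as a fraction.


Precision = TP / (TP + FP) = 38 / 41 = 38/41.

38/41


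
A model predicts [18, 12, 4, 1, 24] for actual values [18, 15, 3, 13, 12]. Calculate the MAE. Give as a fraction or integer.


MAE = (1/5) * (|18-18|=0 + |15-12|=3 + |3-4|=1 + |13-1|=12 + |12-24|=12). Sum = 28. MAE = 28/5.

28/5


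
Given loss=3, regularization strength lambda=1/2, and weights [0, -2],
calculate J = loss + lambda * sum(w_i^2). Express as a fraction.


L2 sq norm = sum(w^2) = 4. J = 3 + 1/2 * 4 = 5.

5


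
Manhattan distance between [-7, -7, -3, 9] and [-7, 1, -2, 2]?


d = sum of absolute differences: |-7--7|=0 + |-7-1|=8 + |-3--2|=1 + |9-2|=7 = 16.

16


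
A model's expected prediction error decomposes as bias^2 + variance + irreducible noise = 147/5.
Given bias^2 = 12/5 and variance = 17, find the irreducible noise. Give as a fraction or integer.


Total error = bias^2 + variance + irreducible noise. So irreducible noise = 147/5 - 12/5 - 17 = 10.

10


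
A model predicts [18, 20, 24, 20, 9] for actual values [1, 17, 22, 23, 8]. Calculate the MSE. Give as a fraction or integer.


MSE = (1/5) * ((1-18)^2=289 + (17-20)^2=9 + (22-24)^2=4 + (23-20)^2=9 + (8-9)^2=1). Sum = 312. MSE = 312/5.

312/5


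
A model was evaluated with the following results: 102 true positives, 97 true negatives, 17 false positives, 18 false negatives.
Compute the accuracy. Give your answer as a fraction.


Accuracy = (TP + TN) / (TP + TN + FP + FN) = (102 + 97) / 234 = 199/234.

199/234


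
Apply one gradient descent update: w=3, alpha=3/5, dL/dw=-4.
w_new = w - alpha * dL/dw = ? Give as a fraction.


w_new = 3 - 3/5 * -4 = 3 - -12/5 = 27/5.

27/5


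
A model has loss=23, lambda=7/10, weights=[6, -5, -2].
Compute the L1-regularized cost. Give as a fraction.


L1 norm = sum(|w|) = 13. J = 23 + 7/10 * 13 = 321/10.

321/10


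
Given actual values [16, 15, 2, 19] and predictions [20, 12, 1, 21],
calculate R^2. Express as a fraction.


Mean(y) = 13. SS_res = 30. SS_tot = 170. R^2 = 1 - 30/(170) = 14/17.

14/17


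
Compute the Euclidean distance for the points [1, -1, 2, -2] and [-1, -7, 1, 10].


d = sqrt(sum of squared differences). (1--1)^2=4, (-1--7)^2=36, (2-1)^2=1, (-2-10)^2=144. Sum = 185.

sqrt(185)


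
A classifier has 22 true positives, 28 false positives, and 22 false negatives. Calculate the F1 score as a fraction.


Precision = 22/50 = 11/25. Recall = 22/44 = 1/2. F1 = 2*P*R/(P+R) = 22/47.

22/47


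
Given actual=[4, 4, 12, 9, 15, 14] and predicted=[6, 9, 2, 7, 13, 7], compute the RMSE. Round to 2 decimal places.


MSE = 31.0000. RMSE = sqrt(31.0000) = 5.57.

5.57


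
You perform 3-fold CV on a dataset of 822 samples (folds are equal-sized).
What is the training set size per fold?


Each validation fold has 822/3 = 274 samples. Training set = 822 - 274 = 548.

548


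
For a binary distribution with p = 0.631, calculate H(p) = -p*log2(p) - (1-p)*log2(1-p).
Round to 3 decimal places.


H = -0.631*log2(0.631) - 0.369*log2(0.369) = 0.950.

0.950
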